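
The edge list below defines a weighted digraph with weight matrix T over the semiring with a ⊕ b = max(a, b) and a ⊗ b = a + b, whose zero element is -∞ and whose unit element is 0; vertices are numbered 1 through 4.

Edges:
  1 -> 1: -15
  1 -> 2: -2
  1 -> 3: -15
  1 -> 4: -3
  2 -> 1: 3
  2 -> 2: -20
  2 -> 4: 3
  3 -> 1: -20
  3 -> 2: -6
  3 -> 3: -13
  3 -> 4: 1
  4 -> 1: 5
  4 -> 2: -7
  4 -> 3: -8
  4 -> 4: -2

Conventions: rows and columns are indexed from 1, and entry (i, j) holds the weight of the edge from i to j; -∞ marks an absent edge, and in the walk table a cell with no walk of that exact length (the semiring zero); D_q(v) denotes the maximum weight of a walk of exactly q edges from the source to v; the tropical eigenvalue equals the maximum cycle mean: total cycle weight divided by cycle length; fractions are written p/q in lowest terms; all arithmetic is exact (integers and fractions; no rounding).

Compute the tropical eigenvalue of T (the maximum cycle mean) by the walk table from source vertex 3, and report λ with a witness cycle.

q=0: [-∞, -∞, 0, -∞]
q=1: [-20, -6, -13, 1]
q=2: [6, -6, -7, -1]
q=3: [4, 4, -9, 3]
q=4: [8, 2, -5, 7]
Optimal cycle mean attained by: cycle 1->2->4->1, total (-2) + 3 + 5, length 3.
Answer: λ = 2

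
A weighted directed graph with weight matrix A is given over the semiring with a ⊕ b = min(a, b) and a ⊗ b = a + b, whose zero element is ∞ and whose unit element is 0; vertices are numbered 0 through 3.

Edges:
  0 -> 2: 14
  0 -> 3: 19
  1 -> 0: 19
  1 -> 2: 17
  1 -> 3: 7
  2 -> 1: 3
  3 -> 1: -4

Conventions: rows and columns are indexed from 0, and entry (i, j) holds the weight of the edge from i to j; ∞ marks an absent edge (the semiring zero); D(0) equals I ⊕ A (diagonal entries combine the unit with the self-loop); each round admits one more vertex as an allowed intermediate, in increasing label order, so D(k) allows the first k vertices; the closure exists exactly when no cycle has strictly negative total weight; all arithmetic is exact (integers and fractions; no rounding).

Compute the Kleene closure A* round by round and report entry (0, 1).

D(0):
  [0, ∞, 14, 19]
  [19, 0, 17, 7]
  [∞, 3, 0, ∞]
  [∞, -4, ∞, 0]
D(1):
  [0, ∞, 14, 19]
  [19, 0, 17, 7]
  [∞, 3, 0, ∞]
  [∞, -4, ∞, 0]
D(2):
  [0, ∞, 14, 19]
  [19, 0, 17, 7]
  [22, 3, 0, 10]
  [15, -4, 13, 0]
D(3):
  [0, 17, 14, 19]
  [19, 0, 17, 7]
  [22, 3, 0, 10]
  [15, -4, 13, 0]
D(4):
  [0, 15, 14, 19]
  [19, 0, 17, 7]
  [22, 3, 0, 10]
  [15, -4, 13, 0]
Answer: A*[0][1] = 15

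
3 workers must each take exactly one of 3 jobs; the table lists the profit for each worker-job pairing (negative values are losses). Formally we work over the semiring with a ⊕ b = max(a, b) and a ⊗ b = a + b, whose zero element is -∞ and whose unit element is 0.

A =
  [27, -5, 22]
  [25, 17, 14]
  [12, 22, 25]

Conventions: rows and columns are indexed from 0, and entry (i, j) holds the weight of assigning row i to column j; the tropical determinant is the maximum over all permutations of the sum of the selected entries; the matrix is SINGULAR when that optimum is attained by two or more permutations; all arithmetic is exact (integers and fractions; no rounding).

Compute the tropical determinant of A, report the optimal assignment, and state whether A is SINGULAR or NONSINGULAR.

σ = (0, 1, 2): 27 + 17 + 25 = 69
σ = (0, 2, 1): 27 + 14 + 22 = 63
σ = (1, 0, 2): (-5) + 25 + 25 = 45
σ = (1, 2, 0): (-5) + 14 + 12 = 21
σ = (2, 0, 1): 22 + 25 + 22 = 69
σ = (2, 1, 0): 22 + 17 + 12 = 51
Optimal value attained by: σ = (0, 1, 2).
Answer: det⊕(A) = 69; verdict: SINGULAR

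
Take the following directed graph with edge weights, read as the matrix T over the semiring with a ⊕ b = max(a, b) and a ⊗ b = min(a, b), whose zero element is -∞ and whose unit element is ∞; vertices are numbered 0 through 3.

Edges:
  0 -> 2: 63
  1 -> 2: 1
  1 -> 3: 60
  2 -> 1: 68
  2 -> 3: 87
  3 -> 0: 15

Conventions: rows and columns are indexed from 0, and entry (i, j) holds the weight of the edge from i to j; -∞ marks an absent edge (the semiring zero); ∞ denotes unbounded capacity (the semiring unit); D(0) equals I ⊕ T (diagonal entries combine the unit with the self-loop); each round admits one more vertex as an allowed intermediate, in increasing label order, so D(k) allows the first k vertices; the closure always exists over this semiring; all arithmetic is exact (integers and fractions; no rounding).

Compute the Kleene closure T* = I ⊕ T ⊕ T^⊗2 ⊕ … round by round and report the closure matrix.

D(0):
  [∞, -∞, 63, -∞]
  [-∞, ∞, 1, 60]
  [-∞, 68, ∞, 87]
  [15, -∞, -∞, ∞]
D(1):
  [∞, -∞, 63, -∞]
  [-∞, ∞, 1, 60]
  [-∞, 68, ∞, 87]
  [15, -∞, 15, ∞]
D(2):
  [∞, -∞, 63, -∞]
  [-∞, ∞, 1, 60]
  [-∞, 68, ∞, 87]
  [15, -∞, 15, ∞]
D(3):
  [∞, 63, 63, 63]
  [-∞, ∞, 1, 60]
  [-∞, 68, ∞, 87]
  [15, 15, 15, ∞]
D(4):
  [∞, 63, 63, 63]
  [15, ∞, 15, 60]
  [15, 68, ∞, 87]
  [15, 15, 15, ∞]
Answer: T* = [[∞, 63, 63, 63], [15, ∞, 15, 60], [15, 68, ∞, 87], [15, 15, 15, ∞]]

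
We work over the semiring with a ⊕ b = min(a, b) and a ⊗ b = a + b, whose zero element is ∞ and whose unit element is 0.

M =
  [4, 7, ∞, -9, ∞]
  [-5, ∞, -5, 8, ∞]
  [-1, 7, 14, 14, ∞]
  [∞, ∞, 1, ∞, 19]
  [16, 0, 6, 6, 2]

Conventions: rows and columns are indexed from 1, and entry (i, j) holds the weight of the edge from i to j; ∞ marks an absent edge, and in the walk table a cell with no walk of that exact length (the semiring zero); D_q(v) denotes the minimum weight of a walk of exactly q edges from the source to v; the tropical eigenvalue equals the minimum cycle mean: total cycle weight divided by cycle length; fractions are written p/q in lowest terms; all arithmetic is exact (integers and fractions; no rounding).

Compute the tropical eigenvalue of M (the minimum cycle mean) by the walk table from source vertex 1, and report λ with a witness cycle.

q=0: [0, ∞, ∞, ∞, ∞]
q=1: [4, 7, ∞, -9, ∞]
q=2: [2, 11, -8, -5, 10]
q=3: [-9, -1, -4, -7, 12]
q=4: [-6, -2, -6, -18, 12]
q=5: [-7, 1, -17, -15, 1]
Optimal cycle mean attained by: cycle 1->4->3->1, total (-9) + 1 + (-1), length 3.
Answer: λ = -3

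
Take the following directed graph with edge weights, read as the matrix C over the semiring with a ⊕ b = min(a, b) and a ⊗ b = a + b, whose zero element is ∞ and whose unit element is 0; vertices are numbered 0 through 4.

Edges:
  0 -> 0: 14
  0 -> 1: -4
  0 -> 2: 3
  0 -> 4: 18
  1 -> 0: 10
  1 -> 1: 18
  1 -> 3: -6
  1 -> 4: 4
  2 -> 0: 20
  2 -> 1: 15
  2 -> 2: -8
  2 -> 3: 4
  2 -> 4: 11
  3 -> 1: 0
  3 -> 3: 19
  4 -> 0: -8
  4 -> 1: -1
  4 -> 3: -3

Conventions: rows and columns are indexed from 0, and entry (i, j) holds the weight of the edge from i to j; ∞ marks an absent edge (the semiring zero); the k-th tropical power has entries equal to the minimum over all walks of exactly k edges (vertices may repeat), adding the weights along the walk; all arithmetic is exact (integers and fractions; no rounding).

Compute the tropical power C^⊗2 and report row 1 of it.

C^⊗2:
  [6, 10, -5, -10, 0]
  [-4, -6, 13, 1, 22]
  [3, 4, -16, -4, 3]
  [10, 18, ∞, -6, 4]
  [6, -12, -5, -7, 3]
Answer: row 1 of C^⊗2 = [-4, -6, 13, 1, 22]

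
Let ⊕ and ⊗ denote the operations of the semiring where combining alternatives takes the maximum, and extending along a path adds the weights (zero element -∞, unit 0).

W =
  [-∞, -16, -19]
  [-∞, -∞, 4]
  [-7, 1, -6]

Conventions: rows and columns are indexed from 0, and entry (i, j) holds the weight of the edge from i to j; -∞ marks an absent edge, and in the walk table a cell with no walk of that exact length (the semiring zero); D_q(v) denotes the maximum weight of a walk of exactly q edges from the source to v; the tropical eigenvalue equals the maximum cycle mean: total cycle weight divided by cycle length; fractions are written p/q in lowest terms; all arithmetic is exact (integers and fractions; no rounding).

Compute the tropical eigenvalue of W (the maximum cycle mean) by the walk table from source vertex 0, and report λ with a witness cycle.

q=0: [0, -∞, -∞]
q=1: [-∞, -16, -19]
q=2: [-26, -18, -12]
q=3: [-19, -11, -14]
Optimal cycle mean attained by: cycle 1->2->1, total 4 + 1, length 2.
Answer: λ = 5/2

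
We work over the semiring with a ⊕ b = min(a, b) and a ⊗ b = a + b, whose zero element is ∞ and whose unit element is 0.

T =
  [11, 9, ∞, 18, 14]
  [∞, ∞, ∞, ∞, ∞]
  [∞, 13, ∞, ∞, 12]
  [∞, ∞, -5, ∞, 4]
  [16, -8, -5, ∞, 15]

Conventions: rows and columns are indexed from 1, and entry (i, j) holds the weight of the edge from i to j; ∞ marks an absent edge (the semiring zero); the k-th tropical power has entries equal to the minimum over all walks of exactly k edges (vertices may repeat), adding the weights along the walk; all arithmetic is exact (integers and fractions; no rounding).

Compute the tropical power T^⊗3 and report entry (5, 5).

T^⊗2:
  [22, 6, 9, 29, 22]
  [∞, ∞, ∞, ∞, ∞]
  [28, 4, 7, ∞, 27]
  [20, -4, -1, ∞, 7]
  [27, 7, 10, 34, 7]
T^⊗3:
  [33, 14, 17, 40, 21]
  [∞, ∞, ∞, ∞, ∞]
  [39, 19, 22, 46, 19]
  [23, -1, 2, 38, 11]
  [23, -1, 2, 45, 22]
Key observation: the optimum is the walk 5->3->5->5, with weight (-5) + 12 + 15 = 22.
Optimal value attained by: walk 5->3->5->5.
Answer: (T^⊗3)[5][5] = 22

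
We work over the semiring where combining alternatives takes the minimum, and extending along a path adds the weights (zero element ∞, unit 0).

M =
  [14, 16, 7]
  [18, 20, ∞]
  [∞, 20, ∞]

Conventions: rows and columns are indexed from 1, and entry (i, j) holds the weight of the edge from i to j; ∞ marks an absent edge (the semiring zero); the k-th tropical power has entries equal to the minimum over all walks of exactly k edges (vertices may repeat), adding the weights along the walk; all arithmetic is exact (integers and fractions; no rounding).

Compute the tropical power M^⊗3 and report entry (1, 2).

M^⊗2:
  [28, 27, 21]
  [32, 34, 25]
  [38, 40, ∞]
M^⊗3:
  [42, 41, 35]
  [46, 45, 39]
  [52, 54, 45]
Key observation: the optimum is the walk 1->1->3->2, with weight 14 + 7 + 20 = 41.
Optimal value attained by: walk 1->1->3->2.
Answer: (M^⊗3)[1][2] = 41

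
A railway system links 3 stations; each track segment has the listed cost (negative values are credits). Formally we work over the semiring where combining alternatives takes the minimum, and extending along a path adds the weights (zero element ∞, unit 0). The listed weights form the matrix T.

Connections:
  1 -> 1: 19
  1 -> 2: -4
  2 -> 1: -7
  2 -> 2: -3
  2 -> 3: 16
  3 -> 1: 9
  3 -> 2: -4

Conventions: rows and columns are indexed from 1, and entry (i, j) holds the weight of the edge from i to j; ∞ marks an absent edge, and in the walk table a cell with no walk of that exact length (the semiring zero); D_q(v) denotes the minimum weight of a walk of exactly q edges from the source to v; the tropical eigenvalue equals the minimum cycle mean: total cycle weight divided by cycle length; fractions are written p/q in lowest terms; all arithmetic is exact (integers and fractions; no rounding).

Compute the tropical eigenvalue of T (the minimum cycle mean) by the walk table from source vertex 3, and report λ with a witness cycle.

q=0: [∞, ∞, 0]
q=1: [9, -4, ∞]
q=2: [-11, -7, 12]
q=3: [-14, -15, 9]
Optimal cycle mean attained by: cycle 1->2->1, total (-4) + (-7), length 2.
Answer: λ = -11/2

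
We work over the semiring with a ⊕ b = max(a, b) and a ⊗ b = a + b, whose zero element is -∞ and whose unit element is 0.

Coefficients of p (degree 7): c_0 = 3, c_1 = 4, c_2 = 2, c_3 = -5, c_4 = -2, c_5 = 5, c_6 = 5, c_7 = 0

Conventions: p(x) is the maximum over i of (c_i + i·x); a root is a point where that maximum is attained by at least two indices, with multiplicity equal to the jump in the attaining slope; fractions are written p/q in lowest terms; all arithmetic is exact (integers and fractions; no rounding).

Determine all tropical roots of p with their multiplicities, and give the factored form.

hull edge (i=0, c=3) to (i=1, c=4): slope 1, span 1
hull edge (i=1, c=4) to (i=5, c=5): slope 1/4, span 4
hull edge (i=5, c=5) to (i=6, c=5): slope 0, span 1
hull edge (i=6, c=5) to (i=7, c=0): slope -5, span 1
Factored form: p(x) = 0 ⊗ (x ⊕ (-1)) ⊗ (x ⊕ (-1/4)) ⊗ (x ⊕ (-1/4)) ⊗ (x ⊕ (-1/4)) ⊗ (x ⊕ (-1/4)) ⊗ (x ⊕ 0) ⊗ (x ⊕ 5)
Answer: roots = -1 (mult 1), -1/4 (mult 4), 0 (mult 1), 5 (mult 1)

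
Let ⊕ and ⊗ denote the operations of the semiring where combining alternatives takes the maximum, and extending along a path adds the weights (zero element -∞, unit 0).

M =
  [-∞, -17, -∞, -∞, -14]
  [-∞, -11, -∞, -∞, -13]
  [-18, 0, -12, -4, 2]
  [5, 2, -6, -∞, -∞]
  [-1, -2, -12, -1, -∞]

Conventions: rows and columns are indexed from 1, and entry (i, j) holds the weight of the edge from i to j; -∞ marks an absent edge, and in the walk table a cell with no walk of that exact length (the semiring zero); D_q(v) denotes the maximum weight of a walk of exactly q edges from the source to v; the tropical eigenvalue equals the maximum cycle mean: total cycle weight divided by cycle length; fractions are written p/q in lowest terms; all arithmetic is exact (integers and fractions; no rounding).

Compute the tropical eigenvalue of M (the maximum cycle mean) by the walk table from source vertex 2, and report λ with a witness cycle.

q=0: [-∞, 0, -∞, -∞, -∞]
q=1: [-∞, -11, -∞, -∞, -13]
q=2: [-14, -15, -25, -14, -24]
q=3: [-9, -12, -20, -25, -23]
q=4: [-20, -20, -31, -24, -18]
q=5: [-19, -20, -30, -19, -29]
Optimal cycle mean attained by: cycle 3->5->4->3, total 2 + (-1) + (-6), length 3.
Answer: λ = -5/3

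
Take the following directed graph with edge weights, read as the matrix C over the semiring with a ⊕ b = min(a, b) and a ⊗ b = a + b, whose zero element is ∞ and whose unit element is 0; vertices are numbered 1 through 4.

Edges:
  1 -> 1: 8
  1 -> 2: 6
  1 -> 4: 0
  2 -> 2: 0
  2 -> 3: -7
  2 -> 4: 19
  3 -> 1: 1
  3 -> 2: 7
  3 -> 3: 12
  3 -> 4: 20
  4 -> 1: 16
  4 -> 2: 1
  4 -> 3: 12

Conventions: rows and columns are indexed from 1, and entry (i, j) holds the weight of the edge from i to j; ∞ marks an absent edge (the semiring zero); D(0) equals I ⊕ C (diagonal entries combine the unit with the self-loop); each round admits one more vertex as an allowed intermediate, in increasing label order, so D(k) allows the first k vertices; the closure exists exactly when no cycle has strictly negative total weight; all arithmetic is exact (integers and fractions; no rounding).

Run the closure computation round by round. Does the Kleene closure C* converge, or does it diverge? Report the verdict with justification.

D(0):
  [0, 6, ∞, 0]
  [∞, 0, -7, 19]
  [1, 7, 0, 20]
  [16, 1, 12, 0]
D(1):
  [0, 6, ∞, 0]
  [∞, 0, -7, 19]
  [1, 7, 0, 1]
  [16, 1, 12, 0]
D(2):
  [0, 6, -1, 0]
  [∞, 0, -7, 19]
  [1, 7, 0, 1]
  [16, 1, -6, 0]
Detection: at round 3, diagonal entry (4, 4) turns strictly negative.
Key observation: the cycle 4->2->3->1->4 has total weight 1 + (-7) + 1 + 0, which is strictly negative.
Answer: DIVERGES — negative cycle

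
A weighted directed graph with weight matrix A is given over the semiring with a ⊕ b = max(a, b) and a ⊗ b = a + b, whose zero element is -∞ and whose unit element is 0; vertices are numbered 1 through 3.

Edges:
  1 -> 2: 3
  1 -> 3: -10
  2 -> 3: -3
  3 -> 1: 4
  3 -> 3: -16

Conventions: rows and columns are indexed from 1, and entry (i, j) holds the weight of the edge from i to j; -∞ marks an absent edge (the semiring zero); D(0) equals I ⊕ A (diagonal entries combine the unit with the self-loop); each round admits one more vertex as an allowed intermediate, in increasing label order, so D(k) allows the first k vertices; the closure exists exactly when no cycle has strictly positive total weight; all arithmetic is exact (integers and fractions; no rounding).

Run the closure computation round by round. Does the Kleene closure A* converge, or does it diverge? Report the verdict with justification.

D(0):
  [0, 3, -10]
  [-∞, 0, -3]
  [4, -∞, 0]
D(1):
  [0, 3, -10]
  [-∞, 0, -3]
  [4, 7, 0]
Detection: at round 2, diagonal entry (3, 3) turns strictly positive.
Key observation: the cycle 3->1->2->3 has total weight 4 + 3 + (-3), which is strictly positive.
Answer: DIVERGES — positive cycle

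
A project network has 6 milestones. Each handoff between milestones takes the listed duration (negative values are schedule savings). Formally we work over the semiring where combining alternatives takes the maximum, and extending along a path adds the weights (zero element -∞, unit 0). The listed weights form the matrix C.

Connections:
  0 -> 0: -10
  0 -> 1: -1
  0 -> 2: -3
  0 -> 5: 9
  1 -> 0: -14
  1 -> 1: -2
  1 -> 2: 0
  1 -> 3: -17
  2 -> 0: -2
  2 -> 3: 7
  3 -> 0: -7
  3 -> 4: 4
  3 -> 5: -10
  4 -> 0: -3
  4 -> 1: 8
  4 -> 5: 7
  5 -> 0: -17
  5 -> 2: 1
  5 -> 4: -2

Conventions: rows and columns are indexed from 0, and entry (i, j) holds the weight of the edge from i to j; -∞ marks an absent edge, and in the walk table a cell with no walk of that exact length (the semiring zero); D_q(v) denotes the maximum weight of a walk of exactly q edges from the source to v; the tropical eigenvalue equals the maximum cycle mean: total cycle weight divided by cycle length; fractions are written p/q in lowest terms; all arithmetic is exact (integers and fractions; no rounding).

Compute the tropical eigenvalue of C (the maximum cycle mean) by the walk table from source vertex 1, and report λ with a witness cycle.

q=0: [-∞, 0, -∞, -∞, -∞, -∞]
q=1: [-14, -2, 0, -17, -∞, -∞]
q=2: [-2, -4, -2, 7, -13, -5]
q=3: [0, -3, -4, 5, 11, 7]
q=4: [8, 19, 8, 3, 9, 18]
q=5: [6, 17, 19, 15, 16, 17]
q=6: [17, 24, 18, 26, 19, 23]
Optimal cycle mean attained by: cycle 1->2->3->4->1, total 0 + 7 + 4 + 8, length 4.
Answer: λ = 19/4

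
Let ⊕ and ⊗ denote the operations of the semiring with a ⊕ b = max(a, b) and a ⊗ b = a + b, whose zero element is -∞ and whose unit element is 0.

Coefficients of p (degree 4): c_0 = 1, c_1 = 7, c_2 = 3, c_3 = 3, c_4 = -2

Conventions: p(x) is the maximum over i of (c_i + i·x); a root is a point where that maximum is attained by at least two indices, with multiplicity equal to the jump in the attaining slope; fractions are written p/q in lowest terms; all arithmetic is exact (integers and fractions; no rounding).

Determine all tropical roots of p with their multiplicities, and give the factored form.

hull edge (i=0, c=1) to (i=1, c=7): slope 6, span 1
hull edge (i=1, c=7) to (i=3, c=3): slope -2, span 2
hull edge (i=3, c=3) to (i=4, c=-2): slope -5, span 1
Factored form: p(x) = -2 ⊗ (x ⊕ (-6)) ⊗ (x ⊕ 2) ⊗ (x ⊕ 2) ⊗ (x ⊕ 5)
Answer: roots = -6 (mult 1), 2 (mult 2), 5 (mult 1)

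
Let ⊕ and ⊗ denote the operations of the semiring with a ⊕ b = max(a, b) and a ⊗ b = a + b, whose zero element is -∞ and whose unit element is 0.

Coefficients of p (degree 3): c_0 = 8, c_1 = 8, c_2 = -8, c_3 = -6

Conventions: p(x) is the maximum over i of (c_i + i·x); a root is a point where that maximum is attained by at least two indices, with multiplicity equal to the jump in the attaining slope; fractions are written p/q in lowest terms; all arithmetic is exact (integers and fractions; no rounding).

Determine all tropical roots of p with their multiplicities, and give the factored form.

hull edge (i=0, c=8) to (i=1, c=8): slope 0, span 1
hull edge (i=1, c=8) to (i=3, c=-6): slope -7, span 2
Factored form: p(x) = -6 ⊗ (x ⊕ 0) ⊗ (x ⊕ 7) ⊗ (x ⊕ 7)
Answer: roots = 0 (mult 1), 7 (mult 2)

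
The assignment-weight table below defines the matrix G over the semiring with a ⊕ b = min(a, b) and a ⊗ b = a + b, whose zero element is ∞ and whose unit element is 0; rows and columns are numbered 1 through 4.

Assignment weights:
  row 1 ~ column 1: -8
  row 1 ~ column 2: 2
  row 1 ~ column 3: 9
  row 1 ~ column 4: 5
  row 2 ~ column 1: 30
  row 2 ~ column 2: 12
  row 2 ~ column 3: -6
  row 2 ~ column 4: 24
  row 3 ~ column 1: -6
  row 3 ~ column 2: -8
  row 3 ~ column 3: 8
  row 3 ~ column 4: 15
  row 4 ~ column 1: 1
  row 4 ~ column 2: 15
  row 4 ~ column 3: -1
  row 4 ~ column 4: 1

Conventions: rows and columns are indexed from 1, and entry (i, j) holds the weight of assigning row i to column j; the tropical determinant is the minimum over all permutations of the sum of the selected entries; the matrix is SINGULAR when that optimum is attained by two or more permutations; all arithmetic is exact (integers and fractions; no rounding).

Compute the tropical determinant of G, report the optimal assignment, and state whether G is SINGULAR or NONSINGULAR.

σ = (1, 2, 3, 4): (-8) + 12 + 8 + 1 = 13
σ = (1, 2, 4, 3): (-8) + 12 + 15 + (-1) = 18
σ = (1, 3, 2, 4): (-8) + (-6) + (-8) + 1 = -21
σ = (1, 3, 4, 2): (-8) + (-6) + 15 + 15 = 16
σ = (1, 4, 2, 3): (-8) + 24 + (-8) + (-1) = 7
σ = (1, 4, 3, 2): (-8) + 24 + 8 + 15 = 39
σ = (2, 1, 3, 4): 2 + 30 + 8 + 1 = 41
σ = (2, 1, 4, 3): 2 + 30 + 15 + (-1) = 46
σ = (2, 3, 1, 4): 2 + (-6) + (-6) + 1 = -9
σ = (2, 3, 4, 1): 2 + (-6) + 15 + 1 = 12
σ = (2, 4, 1, 3): 2 + 24 + (-6) + (-1) = 19
σ = (2, 4, 3, 1): 2 + 24 + 8 + 1 = 35
σ = (3, 1, 2, 4): 9 + 30 + (-8) + 1 = 32
σ = (3, 1, 4, 2): 9 + 30 + 15 + 15 = 69
σ = (3, 2, 1, 4): 9 + 12 + (-6) + 1 = 16
σ = (3, 2, 4, 1): 9 + 12 + 15 + 1 = 37
σ = (3, 4, 1, 2): 9 + 24 + (-6) + 15 = 42
σ = (3, 4, 2, 1): 9 + 24 + (-8) + 1 = 26
σ = (4, 1, 2, 3): 5 + 30 + (-8) + (-1) = 26
σ = (4, 1, 3, 2): 5 + 30 + 8 + 15 = 58
σ = (4, 2, 1, 3): 5 + 12 + (-6) + (-1) = 10
σ = (4, 2, 3, 1): 5 + 12 + 8 + 1 = 26
σ = (4, 3, 1, 2): 5 + (-6) + (-6) + 15 = 8
σ = (4, 3, 2, 1): 5 + (-6) + (-8) + 1 = -8
Optimal value attained by: σ = (1, 3, 2, 4).
Answer: det⊕(G) = -21; verdict: NONSINGULAR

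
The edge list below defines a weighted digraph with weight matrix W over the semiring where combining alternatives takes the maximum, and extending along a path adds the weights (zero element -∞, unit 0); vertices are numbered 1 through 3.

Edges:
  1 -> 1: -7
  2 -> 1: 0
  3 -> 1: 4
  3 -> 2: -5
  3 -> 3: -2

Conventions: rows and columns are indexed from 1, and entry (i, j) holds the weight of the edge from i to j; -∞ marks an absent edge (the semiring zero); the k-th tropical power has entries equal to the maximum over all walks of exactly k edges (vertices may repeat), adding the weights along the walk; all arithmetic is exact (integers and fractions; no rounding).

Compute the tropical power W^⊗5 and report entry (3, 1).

W^⊗2:
  [-14, -∞, -∞]
  [-7, -∞, -∞]
  [2, -7, -4]
W^⊗3:
  [-21, -∞, -∞]
  [-14, -∞, -∞]
  [0, -9, -6]
W^⊗4:
  [-28, -∞, -∞]
  [-21, -∞, -∞]
  [-2, -11, -8]
W^⊗5:
  [-35, -∞, -∞]
  [-28, -∞, -∞]
  [-4, -13, -10]
Key observation: the optimum is the walk 3->3->3->3->3->1, with weight (-2) + (-2) + (-2) + (-2) + 4 = -4.
Optimal value attained by: walk 3->3->3->3->3->1.
Answer: (W^⊗5)[3][1] = -4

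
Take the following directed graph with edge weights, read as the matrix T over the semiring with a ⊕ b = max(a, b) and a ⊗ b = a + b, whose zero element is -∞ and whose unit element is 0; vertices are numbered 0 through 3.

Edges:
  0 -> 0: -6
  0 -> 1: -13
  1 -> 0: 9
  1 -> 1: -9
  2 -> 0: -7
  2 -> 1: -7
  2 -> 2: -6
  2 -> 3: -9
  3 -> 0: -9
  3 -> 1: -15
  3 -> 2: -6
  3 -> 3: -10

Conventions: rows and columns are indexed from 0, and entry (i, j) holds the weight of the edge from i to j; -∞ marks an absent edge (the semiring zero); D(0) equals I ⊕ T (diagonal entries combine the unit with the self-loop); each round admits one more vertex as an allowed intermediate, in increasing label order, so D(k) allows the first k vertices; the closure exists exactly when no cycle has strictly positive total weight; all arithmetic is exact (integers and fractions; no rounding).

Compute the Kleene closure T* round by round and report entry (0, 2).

D(0):
  [0, -13, -∞, -∞]
  [9, 0, -∞, -∞]
  [-7, -7, 0, -9]
  [-9, -15, -6, 0]
D(1):
  [0, -13, -∞, -∞]
  [9, 0, -∞, -∞]
  [-7, -7, 0, -9]
  [-9, -15, -6, 0]
D(2):
  [0, -13, -∞, -∞]
  [9, 0, -∞, -∞]
  [2, -7, 0, -9]
  [-6, -15, -6, 0]
D(3):
  [0, -13, -∞, -∞]
  [9, 0, -∞, -∞]
  [2, -7, 0, -9]
  [-4, -13, -6, 0]
D(4):
  [0, -13, -∞, -∞]
  [9, 0, -∞, -∞]
  [2, -7, 0, -9]
  [-4, -13, -6, 0]
Answer: T*[0][2] = -∞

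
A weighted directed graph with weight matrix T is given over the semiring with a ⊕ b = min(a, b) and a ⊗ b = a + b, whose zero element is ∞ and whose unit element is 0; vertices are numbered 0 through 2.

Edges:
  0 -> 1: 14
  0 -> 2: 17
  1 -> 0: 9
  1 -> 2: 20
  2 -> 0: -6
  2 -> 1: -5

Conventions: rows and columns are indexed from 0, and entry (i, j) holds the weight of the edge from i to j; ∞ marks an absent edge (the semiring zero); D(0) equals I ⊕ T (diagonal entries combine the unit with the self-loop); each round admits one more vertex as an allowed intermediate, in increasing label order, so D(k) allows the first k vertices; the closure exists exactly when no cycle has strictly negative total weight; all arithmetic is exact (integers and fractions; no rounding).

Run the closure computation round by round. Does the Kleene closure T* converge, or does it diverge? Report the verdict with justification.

D(0):
  [0, 14, 17]
  [9, 0, 20]
  [-6, -5, 0]
D(1):
  [0, 14, 17]
  [9, 0, 20]
  [-6, -5, 0]
D(2):
  [0, 14, 17]
  [9, 0, 20]
  [-6, -5, 0]
D(3):
  [0, 12, 17]
  [9, 0, 20]
  [-6, -5, 0]
Key observation: every diagonal entry stays at the unit through all rounds, so no improving cycle exists.
Answer: CONVERGES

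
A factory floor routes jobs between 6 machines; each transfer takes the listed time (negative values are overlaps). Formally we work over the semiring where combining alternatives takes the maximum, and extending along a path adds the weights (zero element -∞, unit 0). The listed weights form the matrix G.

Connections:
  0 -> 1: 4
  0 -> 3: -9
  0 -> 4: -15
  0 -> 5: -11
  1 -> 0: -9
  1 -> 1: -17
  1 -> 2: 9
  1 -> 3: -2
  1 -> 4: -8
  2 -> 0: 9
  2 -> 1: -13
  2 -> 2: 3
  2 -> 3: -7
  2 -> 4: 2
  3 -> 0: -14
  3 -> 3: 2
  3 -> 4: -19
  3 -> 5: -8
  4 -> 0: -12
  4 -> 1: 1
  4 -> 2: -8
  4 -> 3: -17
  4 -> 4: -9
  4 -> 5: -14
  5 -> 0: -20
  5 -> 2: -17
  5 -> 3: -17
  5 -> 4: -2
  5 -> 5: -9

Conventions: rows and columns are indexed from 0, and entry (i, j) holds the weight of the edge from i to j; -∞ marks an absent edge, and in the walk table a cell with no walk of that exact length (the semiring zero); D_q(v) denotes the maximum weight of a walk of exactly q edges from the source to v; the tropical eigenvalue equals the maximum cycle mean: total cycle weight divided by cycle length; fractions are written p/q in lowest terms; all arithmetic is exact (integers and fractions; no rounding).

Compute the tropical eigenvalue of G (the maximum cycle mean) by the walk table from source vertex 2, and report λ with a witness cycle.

q=0: [-∞, -∞, 0, -∞, -∞, -∞]
q=1: [9, -13, 3, -7, 2, -∞]
q=2: [12, 13, 6, 0, 5, -2]
q=3: [15, 16, 22, 11, 8, 1]
q=4: [31, 19, 25, 15, 24, 4]
q=5: [34, 35, 28, 22, 27, 20]
q=6: [37, 38, 44, 33, 30, 23]
Optimal cycle mean attained by: cycle 0->1->2->0, total 4 + 9 + 9, length 3.
Answer: λ = 22/3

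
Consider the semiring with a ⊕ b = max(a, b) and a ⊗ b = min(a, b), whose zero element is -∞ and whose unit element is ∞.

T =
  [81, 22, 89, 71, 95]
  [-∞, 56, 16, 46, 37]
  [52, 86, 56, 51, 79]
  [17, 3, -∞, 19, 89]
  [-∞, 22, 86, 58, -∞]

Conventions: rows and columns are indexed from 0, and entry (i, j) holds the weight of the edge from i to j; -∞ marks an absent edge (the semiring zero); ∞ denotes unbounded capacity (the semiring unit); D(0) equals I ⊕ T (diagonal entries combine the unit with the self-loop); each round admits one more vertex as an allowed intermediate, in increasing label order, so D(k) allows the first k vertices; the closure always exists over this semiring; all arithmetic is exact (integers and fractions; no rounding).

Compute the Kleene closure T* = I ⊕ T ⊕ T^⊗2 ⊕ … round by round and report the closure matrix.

D(0):
  [∞, 22, 89, 71, 95]
  [-∞, ∞, 16, 46, 37]
  [52, 86, ∞, 51, 79]
  [17, 3, -∞, ∞, 89]
  [-∞, 22, 86, 58, ∞]
D(1):
  [∞, 22, 89, 71, 95]
  [-∞, ∞, 16, 46, 37]
  [52, 86, ∞, 52, 79]
  [17, 17, 17, ∞, 89]
  [-∞, 22, 86, 58, ∞]
D(2):
  [∞, 22, 89, 71, 95]
  [-∞, ∞, 16, 46, 37]
  [52, 86, ∞, 52, 79]
  [17, 17, 17, ∞, 89]
  [-∞, 22, 86, 58, ∞]
D(3):
  [∞, 86, 89, 71, 95]
  [16, ∞, 16, 46, 37]
  [52, 86, ∞, 52, 79]
  [17, 17, 17, ∞, 89]
  [52, 86, 86, 58, ∞]
D(4):
  [∞, 86, 89, 71, 95]
  [17, ∞, 17, 46, 46]
  [52, 86, ∞, 52, 79]
  [17, 17, 17, ∞, 89]
  [52, 86, 86, 58, ∞]
D(5):
  [∞, 86, 89, 71, 95]
  [46, ∞, 46, 46, 46]
  [52, 86, ∞, 58, 79]
  [52, 86, 86, ∞, 89]
  [52, 86, 86, 58, ∞]
Answer: T* = [[∞, 86, 89, 71, 95], [46, ∞, 46, 46, 46], [52, 86, ∞, 58, 79], [52, 86, 86, ∞, 89], [52, 86, 86, 58, ∞]]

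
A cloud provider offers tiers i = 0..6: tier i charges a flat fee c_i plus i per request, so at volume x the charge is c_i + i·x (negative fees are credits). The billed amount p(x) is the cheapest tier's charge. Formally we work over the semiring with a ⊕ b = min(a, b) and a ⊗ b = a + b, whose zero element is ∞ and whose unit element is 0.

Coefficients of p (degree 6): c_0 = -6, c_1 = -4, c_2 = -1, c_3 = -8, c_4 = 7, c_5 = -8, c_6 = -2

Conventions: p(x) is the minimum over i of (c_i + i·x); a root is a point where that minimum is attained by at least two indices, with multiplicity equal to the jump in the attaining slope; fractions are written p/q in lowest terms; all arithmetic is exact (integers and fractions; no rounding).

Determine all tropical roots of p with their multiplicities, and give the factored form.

hull edge (i=0, c=-6) to (i=3, c=-8): slope -2/3, span 3
hull edge (i=3, c=-8) to (i=5, c=-8): slope 0, span 2
hull edge (i=5, c=-8) to (i=6, c=-2): slope 6, span 1
Factored form: p(x) = -2 ⊗ (x ⊕ (-6)) ⊗ (x ⊕ 0) ⊗ (x ⊕ 0) ⊗ (x ⊕ 2/3) ⊗ (x ⊕ 2/3) ⊗ (x ⊕ 2/3)
Answer: roots = -6 (mult 1), 0 (mult 2), 2/3 (mult 3)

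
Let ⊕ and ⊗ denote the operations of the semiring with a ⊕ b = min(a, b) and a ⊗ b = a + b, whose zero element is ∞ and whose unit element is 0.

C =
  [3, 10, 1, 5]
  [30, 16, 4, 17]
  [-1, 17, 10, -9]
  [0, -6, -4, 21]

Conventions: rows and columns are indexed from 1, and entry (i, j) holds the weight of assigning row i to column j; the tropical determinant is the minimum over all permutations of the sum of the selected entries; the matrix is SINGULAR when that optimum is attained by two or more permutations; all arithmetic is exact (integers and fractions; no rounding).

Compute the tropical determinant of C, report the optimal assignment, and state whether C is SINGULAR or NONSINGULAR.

σ = (1, 2, 3, 4): 3 + 16 + 10 + 21 = 50
σ = (1, 2, 4, 3): 3 + 16 + (-9) + (-4) = 6
σ = (1, 3, 2, 4): 3 + 4 + 17 + 21 = 45
σ = (1, 3, 4, 2): 3 + 4 + (-9) + (-6) = -8
σ = (1, 4, 2, 3): 3 + 17 + 17 + (-4) = 33
σ = (1, 4, 3, 2): 3 + 17 + 10 + (-6) = 24
σ = (2, 1, 3, 4): 10 + 30 + 10 + 21 = 71
σ = (2, 1, 4, 3): 10 + 30 + (-9) + (-4) = 27
σ = (2, 3, 1, 4): 10 + 4 + (-1) + 21 = 34
σ = (2, 3, 4, 1): 10 + 4 + (-9) + 0 = 5
σ = (2, 4, 1, 3): 10 + 17 + (-1) + (-4) = 22
σ = (2, 4, 3, 1): 10 + 17 + 10 + 0 = 37
σ = (3, 1, 2, 4): 1 + 30 + 17 + 21 = 69
σ = (3, 1, 4, 2): 1 + 30 + (-9) + (-6) = 16
σ = (3, 2, 1, 4): 1 + 16 + (-1) + 21 = 37
σ = (3, 2, 4, 1): 1 + 16 + (-9) + 0 = 8
σ = (3, 4, 1, 2): 1 + 17 + (-1) + (-6) = 11
σ = (3, 4, 2, 1): 1 + 17 + 17 + 0 = 35
σ = (4, 1, 2, 3): 5 + 30 + 17 + (-4) = 48
σ = (4, 1, 3, 2): 5 + 30 + 10 + (-6) = 39
σ = (4, 2, 1, 3): 5 + 16 + (-1) + (-4) = 16
σ = (4, 2, 3, 1): 5 + 16 + 10 + 0 = 31
σ = (4, 3, 1, 2): 5 + 4 + (-1) + (-6) = 2
σ = (4, 3, 2, 1): 5 + 4 + 17 + 0 = 26
Optimal value attained by: σ = (1, 3, 4, 2).
Answer: det⊕(C) = -8; verdict: NONSINGULAR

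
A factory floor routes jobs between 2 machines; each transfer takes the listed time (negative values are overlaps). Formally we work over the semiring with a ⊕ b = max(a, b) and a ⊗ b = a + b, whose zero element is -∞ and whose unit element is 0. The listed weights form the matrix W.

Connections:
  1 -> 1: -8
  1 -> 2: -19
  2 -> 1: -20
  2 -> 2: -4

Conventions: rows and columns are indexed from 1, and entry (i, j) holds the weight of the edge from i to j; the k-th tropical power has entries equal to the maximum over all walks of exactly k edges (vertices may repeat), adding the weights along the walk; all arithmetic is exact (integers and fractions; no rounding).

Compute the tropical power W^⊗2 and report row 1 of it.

W^⊗2:
  [-16, -23]
  [-24, -8]
Answer: row 1 of W^⊗2 = [-16, -23]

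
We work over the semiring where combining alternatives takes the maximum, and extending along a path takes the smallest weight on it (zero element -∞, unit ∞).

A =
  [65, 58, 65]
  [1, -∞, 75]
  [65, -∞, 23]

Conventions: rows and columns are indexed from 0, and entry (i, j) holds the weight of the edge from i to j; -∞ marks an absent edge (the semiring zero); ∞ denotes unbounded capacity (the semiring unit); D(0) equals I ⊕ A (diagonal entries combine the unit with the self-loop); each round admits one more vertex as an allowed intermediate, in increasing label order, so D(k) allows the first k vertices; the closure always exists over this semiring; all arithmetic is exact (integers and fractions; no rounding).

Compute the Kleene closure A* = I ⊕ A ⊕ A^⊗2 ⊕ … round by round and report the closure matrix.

D(0):
  [∞, 58, 65]
  [1, ∞, 75]
  [65, -∞, ∞]
D(1):
  [∞, 58, 65]
  [1, ∞, 75]
  [65, 58, ∞]
D(2):
  [∞, 58, 65]
  [1, ∞, 75]
  [65, 58, ∞]
D(3):
  [∞, 58, 65]
  [65, ∞, 75]
  [65, 58, ∞]
Answer: A* = [[∞, 58, 65], [65, ∞, 75], [65, 58, ∞]]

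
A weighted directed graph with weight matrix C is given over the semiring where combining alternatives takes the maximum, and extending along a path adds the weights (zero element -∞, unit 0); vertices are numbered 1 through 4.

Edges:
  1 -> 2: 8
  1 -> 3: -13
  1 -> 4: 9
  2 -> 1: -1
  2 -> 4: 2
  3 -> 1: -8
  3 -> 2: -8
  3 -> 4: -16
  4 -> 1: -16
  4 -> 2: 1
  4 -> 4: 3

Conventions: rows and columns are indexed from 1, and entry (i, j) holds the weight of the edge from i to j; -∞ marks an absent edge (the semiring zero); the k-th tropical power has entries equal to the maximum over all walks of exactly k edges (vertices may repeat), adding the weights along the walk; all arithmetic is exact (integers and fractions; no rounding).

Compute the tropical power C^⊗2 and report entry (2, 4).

C^⊗2:
  [7, 10, -∞, 12]
  [-14, 7, -14, 8]
  [-9, 0, -21, 1]
  [0, 4, -29, 6]
Key observation: the optimum is the walk 2->1->4, with weight (-1) + 9 = 8.
Optimal value attained by: walk 2->1->4.
Answer: (C^⊗2)[2][4] = 8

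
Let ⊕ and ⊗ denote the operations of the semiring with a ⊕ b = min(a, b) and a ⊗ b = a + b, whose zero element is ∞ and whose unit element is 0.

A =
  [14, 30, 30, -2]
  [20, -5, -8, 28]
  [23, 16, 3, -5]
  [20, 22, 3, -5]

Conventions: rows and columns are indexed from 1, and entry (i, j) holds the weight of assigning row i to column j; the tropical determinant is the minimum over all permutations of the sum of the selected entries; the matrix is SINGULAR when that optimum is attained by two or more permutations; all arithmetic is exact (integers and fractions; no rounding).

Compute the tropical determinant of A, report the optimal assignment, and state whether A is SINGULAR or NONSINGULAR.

σ = (1, 2, 3, 4): 14 + (-5) + 3 + (-5) = 7
σ = (1, 2, 4, 3): 14 + (-5) + (-5) + 3 = 7
σ = (1, 3, 2, 4): 14 + (-8) + 16 + (-5) = 17
σ = (1, 3, 4, 2): 14 + (-8) + (-5) + 22 = 23
σ = (1, 4, 2, 3): 14 + 28 + 16 + 3 = 61
σ = (1, 4, 3, 2): 14 + 28 + 3 + 22 = 67
σ = (2, 1, 3, 4): 30 + 20 + 3 + (-5) = 48
σ = (2, 1, 4, 3): 30 + 20 + (-5) + 3 = 48
σ = (2, 3, 1, 4): 30 + (-8) + 23 + (-5) = 40
σ = (2, 3, 4, 1): 30 + (-8) + (-5) + 20 = 37
σ = (2, 4, 1, 3): 30 + 28 + 23 + 3 = 84
σ = (2, 4, 3, 1): 30 + 28 + 3 + 20 = 81
σ = (3, 1, 2, 4): 30 + 20 + 16 + (-5) = 61
σ = (3, 1, 4, 2): 30 + 20 + (-5) + 22 = 67
σ = (3, 2, 1, 4): 30 + (-5) + 23 + (-5) = 43
σ = (3, 2, 4, 1): 30 + (-5) + (-5) + 20 = 40
σ = (3, 4, 1, 2): 30 + 28 + 23 + 22 = 103
σ = (3, 4, 2, 1): 30 + 28 + 16 + 20 = 94
σ = (4, 1, 2, 3): (-2) + 20 + 16 + 3 = 37
σ = (4, 1, 3, 2): (-2) + 20 + 3 + 22 = 43
σ = (4, 2, 1, 3): (-2) + (-5) + 23 + 3 = 19
σ = (4, 2, 3, 1): (-2) + (-5) + 3 + 20 = 16
σ = (4, 3, 1, 2): (-2) + (-8) + 23 + 22 = 35
σ = (4, 3, 2, 1): (-2) + (-8) + 16 + 20 = 26
Optimal value attained by: σ = (1, 2, 3, 4).
Answer: det⊕(A) = 7; verdict: SINGULAR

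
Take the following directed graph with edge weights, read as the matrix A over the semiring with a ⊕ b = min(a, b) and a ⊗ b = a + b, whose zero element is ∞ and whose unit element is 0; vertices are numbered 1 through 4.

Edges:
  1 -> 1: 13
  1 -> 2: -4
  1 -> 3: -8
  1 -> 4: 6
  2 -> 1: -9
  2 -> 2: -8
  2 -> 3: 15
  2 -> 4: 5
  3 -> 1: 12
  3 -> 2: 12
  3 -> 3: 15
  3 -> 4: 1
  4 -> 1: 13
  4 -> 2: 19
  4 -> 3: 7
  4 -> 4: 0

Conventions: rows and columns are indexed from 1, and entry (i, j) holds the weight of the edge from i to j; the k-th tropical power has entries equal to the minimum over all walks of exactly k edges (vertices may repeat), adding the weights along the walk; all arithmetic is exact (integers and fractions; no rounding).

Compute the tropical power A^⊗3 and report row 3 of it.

A^⊗2:
  [-13, -12, 5, -7]
  [-17, -16, -17, -3]
  [3, 4, 4, 1]
  [10, 9, 5, 0]
A^⊗3:
  [-21, -20, -21, -7]
  [-25, -24, -25, -16]
  [-5, -4, -5, 1]
  [0, 1, 2, 0]
Answer: row 3 of A^⊗3 = [-5, -4, -5, 1]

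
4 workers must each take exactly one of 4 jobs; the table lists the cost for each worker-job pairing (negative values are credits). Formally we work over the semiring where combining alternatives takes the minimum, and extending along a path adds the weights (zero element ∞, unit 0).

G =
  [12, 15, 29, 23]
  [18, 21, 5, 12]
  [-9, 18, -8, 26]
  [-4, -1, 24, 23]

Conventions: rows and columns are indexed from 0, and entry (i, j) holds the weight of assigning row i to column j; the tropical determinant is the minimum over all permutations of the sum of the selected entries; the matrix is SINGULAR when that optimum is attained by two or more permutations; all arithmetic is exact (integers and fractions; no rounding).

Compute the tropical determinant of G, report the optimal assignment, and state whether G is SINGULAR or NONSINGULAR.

σ = (0, 1, 2, 3): 12 + 21 + (-8) + 23 = 48
σ = (0, 1, 3, 2): 12 + 21 + 26 + 24 = 83
σ = (0, 2, 1, 3): 12 + 5 + 18 + 23 = 58
σ = (0, 2, 3, 1): 12 + 5 + 26 + (-1) = 42
σ = (0, 3, 1, 2): 12 + 12 + 18 + 24 = 66
σ = (0, 3, 2, 1): 12 + 12 + (-8) + (-1) = 15
σ = (1, 0, 2, 3): 15 + 18 + (-8) + 23 = 48
σ = (1, 0, 3, 2): 15 + 18 + 26 + 24 = 83
σ = (1, 2, 0, 3): 15 + 5 + (-9) + 23 = 34
σ = (1, 2, 3, 0): 15 + 5 + 26 + (-4) = 42
σ = (1, 3, 0, 2): 15 + 12 + (-9) + 24 = 42
σ = (1, 3, 2, 0): 15 + 12 + (-8) + (-4) = 15
σ = (2, 0, 1, 3): 29 + 18 + 18 + 23 = 88
σ = (2, 0, 3, 1): 29 + 18 + 26 + (-1) = 72
σ = (2, 1, 0, 3): 29 + 21 + (-9) + 23 = 64
σ = (2, 1, 3, 0): 29 + 21 + 26 + (-4) = 72
σ = (2, 3, 0, 1): 29 + 12 + (-9) + (-1) = 31
σ = (2, 3, 1, 0): 29 + 12 + 18 + (-4) = 55
σ = (3, 0, 1, 2): 23 + 18 + 18 + 24 = 83
σ = (3, 0, 2, 1): 23 + 18 + (-8) + (-1) = 32
σ = (3, 1, 0, 2): 23 + 21 + (-9) + 24 = 59
σ = (3, 1, 2, 0): 23 + 21 + (-8) + (-4) = 32
σ = (3, 2, 0, 1): 23 + 5 + (-9) + (-1) = 18
σ = (3, 2, 1, 0): 23 + 5 + 18 + (-4) = 42
Optimal value attained by: σ = (0, 3, 2, 1).
Answer: det⊕(G) = 15; verdict: SINGULAR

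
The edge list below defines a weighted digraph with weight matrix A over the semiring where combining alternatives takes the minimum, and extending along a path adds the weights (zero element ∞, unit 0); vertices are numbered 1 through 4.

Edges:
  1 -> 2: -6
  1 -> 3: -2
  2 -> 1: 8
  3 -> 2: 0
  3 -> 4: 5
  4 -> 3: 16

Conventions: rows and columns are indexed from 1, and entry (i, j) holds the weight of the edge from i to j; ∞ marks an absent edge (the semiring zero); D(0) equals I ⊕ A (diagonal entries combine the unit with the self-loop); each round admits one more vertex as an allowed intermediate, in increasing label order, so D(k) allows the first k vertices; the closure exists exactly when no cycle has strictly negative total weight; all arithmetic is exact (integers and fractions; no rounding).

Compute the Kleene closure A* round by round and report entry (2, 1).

D(0):
  [0, -6, -2, ∞]
  [8, 0, ∞, ∞]
  [∞, 0, 0, 5]
  [∞, ∞, 16, 0]
D(1):
  [0, -6, -2, ∞]
  [8, 0, 6, ∞]
  [∞, 0, 0, 5]
  [∞, ∞, 16, 0]
D(2):
  [0, -6, -2, ∞]
  [8, 0, 6, ∞]
  [8, 0, 0, 5]
  [∞, ∞, 16, 0]
D(3):
  [0, -6, -2, 3]
  [8, 0, 6, 11]
  [8, 0, 0, 5]
  [24, 16, 16, 0]
D(4):
  [0, -6, -2, 3]
  [8, 0, 6, 11]
  [8, 0, 0, 5]
  [24, 16, 16, 0]
Answer: A*[2][1] = 8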